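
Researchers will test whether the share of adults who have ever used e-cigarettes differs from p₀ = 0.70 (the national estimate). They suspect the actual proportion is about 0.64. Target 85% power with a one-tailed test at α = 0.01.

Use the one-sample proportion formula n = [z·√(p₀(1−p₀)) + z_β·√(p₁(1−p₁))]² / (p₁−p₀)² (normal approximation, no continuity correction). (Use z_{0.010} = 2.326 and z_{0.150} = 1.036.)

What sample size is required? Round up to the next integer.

n = [z_α·√(p₀q₀) + z_β·√(p₁q₁)]² / (p₁ − p₀)²
  = [2.326·√(0.70·0.30) + 1.036·√(0.64·0.36)]² / (-0.06)²
  = [2.326·0.4583 + 1.036·0.4800]² / 0.0036
  = [1.5632]² / 0.0036
  = 678.76
Round up → n = 679.

n = 679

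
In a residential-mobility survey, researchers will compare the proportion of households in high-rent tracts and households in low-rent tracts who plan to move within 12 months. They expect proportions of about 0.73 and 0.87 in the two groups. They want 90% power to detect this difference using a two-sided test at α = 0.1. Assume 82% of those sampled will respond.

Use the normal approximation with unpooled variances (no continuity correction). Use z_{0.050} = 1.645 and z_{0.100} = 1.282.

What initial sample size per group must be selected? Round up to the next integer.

n = 166 per group

n = (z_{α/2} + z_β)² · [p₁(1−p₁) + p₂(1−p₂)] / (p₁ − p₂)²
  = (1.645 + 1.282)² · (0.73·0.27 + 0.87·0.13) / (-0.14)²
  = (2.927)² · (0.1971 + 0.1131) / 0.0196
  = 8.5673 · 0.3102 / 0.0196
  = 135.59
Adjust for 82% response: 135.59 / 0.82 = 165.35.
Round up → n = 166 per group.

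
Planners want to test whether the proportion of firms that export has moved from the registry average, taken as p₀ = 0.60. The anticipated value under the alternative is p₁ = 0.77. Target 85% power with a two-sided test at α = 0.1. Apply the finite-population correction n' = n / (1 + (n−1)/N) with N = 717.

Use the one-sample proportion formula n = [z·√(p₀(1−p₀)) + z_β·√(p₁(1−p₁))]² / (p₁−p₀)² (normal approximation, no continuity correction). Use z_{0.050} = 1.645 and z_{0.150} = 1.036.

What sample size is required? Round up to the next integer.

n = 50

n = [z_{α/2}·√(p₀q₀) + z_β·√(p₁q₁)]² / (p₁ − p₀)²
  = [1.645·√(0.60·0.40) + 1.036·√(0.77·0.23)]² / (0.17)²
  = [1.645·0.4899 + 1.036·0.4208]² / 0.0289
  = [1.2419]² / 0.0289
  = 53.36
Finite-population correction (N = 717): 53.36 / (1 + (53.36 − 1)/717) = 49.73.
Round up → n = 50.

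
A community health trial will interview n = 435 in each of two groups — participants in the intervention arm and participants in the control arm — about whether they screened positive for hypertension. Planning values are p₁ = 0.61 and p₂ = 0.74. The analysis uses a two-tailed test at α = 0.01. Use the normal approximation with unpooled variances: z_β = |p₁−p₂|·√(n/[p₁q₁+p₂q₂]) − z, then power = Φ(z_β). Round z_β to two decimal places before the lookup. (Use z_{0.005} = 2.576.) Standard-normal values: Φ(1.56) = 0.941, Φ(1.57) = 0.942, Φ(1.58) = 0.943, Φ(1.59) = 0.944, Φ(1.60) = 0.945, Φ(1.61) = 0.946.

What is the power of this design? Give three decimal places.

z_β = |p₁−p₂|·√(n/[p₁q₁+p₂q₂]) − z_{α/2}
    = 0.13 · √(435/0.4303) − 2.576
    = 0.13 · 31.7950 − 2.576
    = 4.1334 − 2.576 = 1.5574 → 1.56
Power = Φ(1.56) = 0.941.

Power ≈ 0.941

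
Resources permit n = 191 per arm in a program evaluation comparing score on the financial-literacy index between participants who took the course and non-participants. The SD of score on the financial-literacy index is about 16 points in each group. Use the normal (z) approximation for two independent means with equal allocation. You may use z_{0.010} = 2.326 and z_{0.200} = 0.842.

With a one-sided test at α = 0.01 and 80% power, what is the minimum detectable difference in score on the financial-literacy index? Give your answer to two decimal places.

Minimum detectable difference ≈ 5.19 points

δ = (z_α + z_β) · √((σ₁²+σ₂²)/n)
  = (2.326 + 0.842) · √(512/191)
  = 3.168 · √2.6806
  = 3.168 · 1.6373
  = 5.1868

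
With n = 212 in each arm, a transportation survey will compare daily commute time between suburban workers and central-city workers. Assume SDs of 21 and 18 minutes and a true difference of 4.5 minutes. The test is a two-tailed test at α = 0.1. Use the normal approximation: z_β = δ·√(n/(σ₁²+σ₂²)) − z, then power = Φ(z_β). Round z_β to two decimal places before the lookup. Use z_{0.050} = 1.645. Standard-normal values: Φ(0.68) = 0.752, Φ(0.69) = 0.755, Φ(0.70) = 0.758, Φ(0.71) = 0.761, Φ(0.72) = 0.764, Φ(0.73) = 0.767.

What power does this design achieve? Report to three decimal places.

z_β = δ·√(n/(σ₁²+σ₂²)) − z_{α/2}
    = 4.5 · √(212/765) − 1.645
    = 4.5 · 0.52643 − 1.645
    = 2.3689 − 1.645 = 0.7239 → 0.72
Power = Φ(0.72) = 0.764.

Power ≈ 0.764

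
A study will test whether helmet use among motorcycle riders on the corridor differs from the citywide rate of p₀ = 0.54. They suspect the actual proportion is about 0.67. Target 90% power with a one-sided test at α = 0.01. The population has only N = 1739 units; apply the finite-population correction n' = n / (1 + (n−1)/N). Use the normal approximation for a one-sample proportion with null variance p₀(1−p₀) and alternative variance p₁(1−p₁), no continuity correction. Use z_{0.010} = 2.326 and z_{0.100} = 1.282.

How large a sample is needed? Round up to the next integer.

n = 167

n = [z_α·√(p₀q₀) + z_β·√(p₁q₁)]² / (p₁ − p₀)²
  = [2.326·√(0.54·0.46) + 1.282·√(0.67·0.33)]² / (0.13)²
  = [2.326·0.4984 + 1.282·0.4702]² / 0.0169
  = [1.7621]² / 0.0169
  = 183.72
Finite-population correction (N = 1739): 183.72 / (1 + (183.72 − 1)/1739) = 166.26.
Round up → n = 167.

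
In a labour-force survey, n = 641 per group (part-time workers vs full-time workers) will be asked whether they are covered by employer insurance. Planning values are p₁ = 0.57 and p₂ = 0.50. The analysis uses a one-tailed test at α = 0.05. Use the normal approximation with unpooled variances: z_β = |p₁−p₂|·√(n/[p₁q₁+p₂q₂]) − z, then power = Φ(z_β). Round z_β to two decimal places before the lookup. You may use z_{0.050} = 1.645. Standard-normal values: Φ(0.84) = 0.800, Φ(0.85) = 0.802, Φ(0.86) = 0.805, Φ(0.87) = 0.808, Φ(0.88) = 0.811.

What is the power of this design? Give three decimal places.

z_β = |p₁−p₂|·√(n/[p₁q₁+p₂q₂]) − z_α
    = 0.07 · √(641/0.4951) − 1.645
    = 0.07 · 35.9818 − 1.645
    = 2.5187 − 1.645 = 0.8737 → 0.87
Power = Φ(0.87) = 0.808.

Power ≈ 0.808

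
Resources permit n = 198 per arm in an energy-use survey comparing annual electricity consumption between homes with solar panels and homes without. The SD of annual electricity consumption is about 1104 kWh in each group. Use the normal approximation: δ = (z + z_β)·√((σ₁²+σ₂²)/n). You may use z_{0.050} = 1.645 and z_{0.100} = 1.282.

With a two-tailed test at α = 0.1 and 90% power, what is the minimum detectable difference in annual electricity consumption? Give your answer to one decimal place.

Minimum detectable difference ≈ 324.8 kWh

δ = (z_{α/2} + z_β) · √((σ₁²+σ₂²)/n)
  = (1.645 + 1.282) · √(2437632/198)
  = 2.927 · √12311.3
  = 2.927 · 110.9562
  = 324.7687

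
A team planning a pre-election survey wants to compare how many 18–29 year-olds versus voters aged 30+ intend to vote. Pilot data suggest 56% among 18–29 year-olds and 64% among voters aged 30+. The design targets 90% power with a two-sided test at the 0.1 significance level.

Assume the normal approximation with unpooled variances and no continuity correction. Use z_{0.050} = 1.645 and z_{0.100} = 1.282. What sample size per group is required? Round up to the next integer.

n = 639 per group

n = (z_{α/2} + z_β)² · [p₁(1−p₁) + p₂(1−p₂)] / (p₁ − p₂)²
  = (1.645 + 1.282)² · (0.56·0.44 + 0.64·0.36) / (-0.08)²
  = (2.927)² · (0.2464 + 0.2304) / 0.0064
  = 8.5673 · 0.4768 / 0.0064
  = 638.27
Round up → n = 639 per group.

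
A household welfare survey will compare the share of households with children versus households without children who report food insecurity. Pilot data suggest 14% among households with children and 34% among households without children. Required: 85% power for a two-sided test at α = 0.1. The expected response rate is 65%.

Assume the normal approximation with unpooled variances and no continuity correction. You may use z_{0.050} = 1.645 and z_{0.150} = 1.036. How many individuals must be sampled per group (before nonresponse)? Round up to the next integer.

n = 96 per group

n = (z_{α/2} + z_β)² · [p₁(1−p₁) + p₂(1−p₂)] / (p₁ − p₂)²
  = (1.645 + 1.036)² · (0.14·0.86 + 0.34·0.66) / (-0.20)²
  = (2.681)² · (0.1204 + 0.2244) / 0.0400
  = 7.1878 · 0.3448 / 0.0400
  = 61.96
Adjust for 65% response: 61.96 / 0.65 = 95.32.
Round up → n = 96 per group.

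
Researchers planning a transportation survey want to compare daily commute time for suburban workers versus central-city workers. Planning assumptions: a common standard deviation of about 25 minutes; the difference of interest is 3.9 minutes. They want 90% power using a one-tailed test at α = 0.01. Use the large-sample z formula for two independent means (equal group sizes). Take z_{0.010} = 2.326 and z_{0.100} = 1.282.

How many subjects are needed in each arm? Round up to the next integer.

n = (z_α + z_β)² · (σ₁² + σ₂²) / δ²
  = (2.326 + 1.282)² · (2·25² = 1250) / 3.9²
  = 13.0177 · 1250 / 15.21
  = 1069.83
Round up → n = 1070 per group.

n = 1070 per group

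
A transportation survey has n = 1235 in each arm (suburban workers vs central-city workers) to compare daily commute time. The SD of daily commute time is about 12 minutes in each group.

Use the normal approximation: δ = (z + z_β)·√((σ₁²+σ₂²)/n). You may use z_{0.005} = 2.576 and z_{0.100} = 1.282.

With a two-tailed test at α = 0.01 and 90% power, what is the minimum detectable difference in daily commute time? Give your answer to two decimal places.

δ = (z_{α/2} + z_β) · √((σ₁²+σ₂²)/n)
  = (2.576 + 1.282) · √(288/1235)
  = 3.858 · √0.2332
  = 3.858 · 0.4829
  = 1.8631

Minimum detectable difference ≈ 1.86 minutes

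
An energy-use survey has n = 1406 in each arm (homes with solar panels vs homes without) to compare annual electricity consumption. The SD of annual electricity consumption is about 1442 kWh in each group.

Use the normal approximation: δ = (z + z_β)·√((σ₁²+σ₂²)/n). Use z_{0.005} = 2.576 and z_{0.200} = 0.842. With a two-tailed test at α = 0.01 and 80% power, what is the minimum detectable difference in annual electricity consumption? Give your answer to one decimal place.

δ = (z_{α/2} + z_β) · √((σ₁²+σ₂²)/n)
  = (2.576 + 0.842) · √(4158728/1406)
  = 3.418 · √2957.8
  = 3.418 · 54.3861
  = 185.8916

Minimum detectable difference ≈ 185.9 kWh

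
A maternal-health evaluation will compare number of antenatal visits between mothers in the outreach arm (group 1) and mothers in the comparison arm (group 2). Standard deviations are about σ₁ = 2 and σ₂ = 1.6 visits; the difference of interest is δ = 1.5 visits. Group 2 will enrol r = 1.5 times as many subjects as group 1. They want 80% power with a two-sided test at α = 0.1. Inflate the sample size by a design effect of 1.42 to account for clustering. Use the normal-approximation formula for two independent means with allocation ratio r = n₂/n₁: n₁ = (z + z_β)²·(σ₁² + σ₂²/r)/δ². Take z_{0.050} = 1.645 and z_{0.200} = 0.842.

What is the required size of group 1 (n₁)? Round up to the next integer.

n₁ = (z_{α/2} + z_β)² · (σ₁² + σ₂²/r) / δ²
   = (1.645 + 0.842)² · (2² + 1.6²/1.5) / 1.5²
   = 6.1852 · (4 + 1.7067) / 2.25
   = 6.1852 · 5.7067 / 2.25
   = 15.69
Design effect: 1.42 × 15.69 = 22.28.
Round up → n₁ = 23; n₂ = r·n₁ = 1.5 × 23 = 35.

n₁ = 23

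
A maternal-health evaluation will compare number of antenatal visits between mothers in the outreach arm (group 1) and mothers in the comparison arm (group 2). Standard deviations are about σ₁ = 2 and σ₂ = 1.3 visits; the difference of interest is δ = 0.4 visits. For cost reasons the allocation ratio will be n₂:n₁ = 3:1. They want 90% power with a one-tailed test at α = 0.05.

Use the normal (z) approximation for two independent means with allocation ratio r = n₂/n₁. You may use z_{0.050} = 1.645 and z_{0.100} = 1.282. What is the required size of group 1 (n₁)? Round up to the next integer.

n₁ = (z_α + z_β)² · (σ₁² + σ₂²/r) / δ²
   = (1.645 + 1.282)² · (2² + 1.3²/3) / 0.4²
   = 8.5673 · (4 + 0.56333) / 0.16
   = 8.5673 · 4.5633 / 0.16
   = 244.35
Round up → n₁ = 245; n₂ = r·n₁ = 3 × 245 = 735.

n₁ = 245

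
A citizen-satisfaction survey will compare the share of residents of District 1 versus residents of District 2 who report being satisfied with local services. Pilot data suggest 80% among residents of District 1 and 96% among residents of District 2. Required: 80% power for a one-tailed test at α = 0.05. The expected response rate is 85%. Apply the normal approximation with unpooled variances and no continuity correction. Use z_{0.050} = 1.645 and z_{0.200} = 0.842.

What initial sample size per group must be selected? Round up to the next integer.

n = (z_α + z_β)² · [p₁(1−p₁) + p₂(1−p₂)] / (p₁ − p₂)²
  = (1.645 + 0.842)² · (0.80·0.20 + 0.96·0.04) / (-0.16)²
  = (2.487)² · (0.1600 + 0.0384) / 0.0256
  = 6.1852 · 0.1984 / 0.0256
  = 47.94
Adjust for 85% response: 47.94 / 0.85 = 56.39.
Round up → n = 57 per group.

n = 57 per group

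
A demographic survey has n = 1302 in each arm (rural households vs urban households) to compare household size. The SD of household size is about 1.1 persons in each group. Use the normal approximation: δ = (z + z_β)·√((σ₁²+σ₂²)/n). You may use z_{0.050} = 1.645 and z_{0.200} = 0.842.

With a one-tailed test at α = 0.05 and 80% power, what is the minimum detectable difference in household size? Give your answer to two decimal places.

Minimum detectable difference ≈ 0.11 persons

δ = (z_α + z_β) · √((σ₁²+σ₂²)/n)
  = (1.645 + 0.842) · √(2.42/1302)
  = 2.487 · √0.00186
  = 2.487 · 0.0431
  = 0.1072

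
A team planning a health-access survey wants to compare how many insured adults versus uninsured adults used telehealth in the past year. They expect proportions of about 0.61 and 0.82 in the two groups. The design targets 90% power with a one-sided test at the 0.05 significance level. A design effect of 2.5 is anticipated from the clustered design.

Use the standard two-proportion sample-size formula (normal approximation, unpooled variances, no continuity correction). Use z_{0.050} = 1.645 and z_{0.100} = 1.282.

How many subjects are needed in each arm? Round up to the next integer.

n = 188 per group

n = (z_α + z_β)² · [p₁(1−p₁) + p₂(1−p₂)] / (p₁ − p₂)²
  = (1.645 + 1.282)² · (0.61·0.39 + 0.82·0.18) / (-0.21)²
  = (2.927)² · (0.2379 + 0.1476) / 0.0441
  = 8.5673 · 0.3855 / 0.0441
  = 74.89
Design effect: 2.5 × 74.89 = 187.23.
Round up → n = 188 per group.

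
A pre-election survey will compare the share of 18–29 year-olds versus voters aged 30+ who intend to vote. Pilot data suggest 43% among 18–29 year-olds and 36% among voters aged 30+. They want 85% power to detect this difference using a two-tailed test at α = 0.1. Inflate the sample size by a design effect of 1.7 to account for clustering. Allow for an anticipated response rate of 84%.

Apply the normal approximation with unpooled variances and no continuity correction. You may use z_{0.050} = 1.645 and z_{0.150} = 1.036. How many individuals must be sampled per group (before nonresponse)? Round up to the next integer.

n = 1412 per group

n = (z_{α/2} + z_β)² · [p₁(1−p₁) + p₂(1−p₂)] / (p₁ − p₂)²
  = (1.645 + 1.036)² · (0.43·0.57 + 0.36·0.64) / (0.07)²
  = (2.681)² · (0.2451 + 0.2304) / 0.0049
  = 7.1878 · 0.4755 / 0.0049
  = 697.51
Design effect: 1.7 × 697.51 = 1185.76.
Adjust for 84% response: 1185.76 / 0.84 = 1411.62.
Round up → n = 1412 per group.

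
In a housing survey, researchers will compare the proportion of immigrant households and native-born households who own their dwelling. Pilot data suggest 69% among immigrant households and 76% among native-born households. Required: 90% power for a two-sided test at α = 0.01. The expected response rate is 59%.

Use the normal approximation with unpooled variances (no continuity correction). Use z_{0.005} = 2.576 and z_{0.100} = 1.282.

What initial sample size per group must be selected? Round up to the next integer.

n = (z_{α/2} + z_β)² · [p₁(1−p₁) + p₂(1−p₂)] / (p₁ − p₂)²
  = (2.576 + 1.282)² · (0.69·0.31 + 0.76·0.24) / (-0.07)²
  = (3.858)² · (0.2139 + 0.1824) / 0.0049
  = 14.8842 · 0.3963 / 0.0049
  = 1203.79
Adjust for 59% response: 1203.79 / 0.59 = 2040.33.
Round up → n = 2041 per group.

n = 2041 per group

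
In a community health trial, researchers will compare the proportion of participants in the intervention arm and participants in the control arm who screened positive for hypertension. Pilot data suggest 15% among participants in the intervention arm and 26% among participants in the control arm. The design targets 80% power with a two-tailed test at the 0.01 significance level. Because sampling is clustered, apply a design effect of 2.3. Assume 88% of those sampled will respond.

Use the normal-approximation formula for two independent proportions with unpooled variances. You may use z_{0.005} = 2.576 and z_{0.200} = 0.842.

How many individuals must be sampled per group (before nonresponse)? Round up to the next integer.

n = 808 per group

n = (z_{α/2} + z_β)² · [p₁(1−p₁) + p₂(1−p₂)] / (p₁ − p₂)²
  = (2.576 + 0.842)² · (0.15·0.85 + 0.26·0.74) / (-0.11)²
  = (3.418)² · (0.1275 + 0.1924) / 0.0121
  = 11.6827 · 0.3199 / 0.0121
  = 308.87
Design effect: 2.3 × 308.87 = 710.40.
Adjust for 88% response: 710.40 / 0.88 = 807.27.
Round up → n = 808 per group.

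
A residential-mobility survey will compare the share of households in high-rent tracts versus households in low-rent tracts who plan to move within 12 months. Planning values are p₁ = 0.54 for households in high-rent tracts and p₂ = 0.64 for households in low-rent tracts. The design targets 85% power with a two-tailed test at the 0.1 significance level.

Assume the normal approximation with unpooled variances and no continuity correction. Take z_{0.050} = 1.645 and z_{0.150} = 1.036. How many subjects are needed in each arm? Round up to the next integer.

n = 345 per group

n = (z_{α/2} + z_β)² · [p₁(1−p₁) + p₂(1−p₂)] / (p₁ − p₂)²
  = (1.645 + 1.036)² · (0.54·0.46 + 0.64·0.36) / (-0.10)²
  = (2.681)² · (0.2484 + 0.2304) / 0.0100
  = 7.1878 · 0.4788 / 0.0100
  = 344.15
Round up → n = 345 per group.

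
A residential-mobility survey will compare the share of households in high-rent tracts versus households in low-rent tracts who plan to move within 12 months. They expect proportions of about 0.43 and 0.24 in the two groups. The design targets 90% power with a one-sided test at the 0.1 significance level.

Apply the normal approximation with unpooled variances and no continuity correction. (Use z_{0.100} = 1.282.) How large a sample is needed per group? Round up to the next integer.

n = (z_α + z_β)² · [p₁(1−p₁) + p₂(1−p₂)] / (p₁ − p₂)²
  = (1.282 + 1.282)² · (0.43·0.57 + 0.24·0.76) / (0.19)²
  = (2.564)² · (0.2451 + 0.1824) / 0.0361
  = 6.5741 · 0.4275 / 0.0361
  = 77.85
Round up → n = 78 per group.

n = 78 per group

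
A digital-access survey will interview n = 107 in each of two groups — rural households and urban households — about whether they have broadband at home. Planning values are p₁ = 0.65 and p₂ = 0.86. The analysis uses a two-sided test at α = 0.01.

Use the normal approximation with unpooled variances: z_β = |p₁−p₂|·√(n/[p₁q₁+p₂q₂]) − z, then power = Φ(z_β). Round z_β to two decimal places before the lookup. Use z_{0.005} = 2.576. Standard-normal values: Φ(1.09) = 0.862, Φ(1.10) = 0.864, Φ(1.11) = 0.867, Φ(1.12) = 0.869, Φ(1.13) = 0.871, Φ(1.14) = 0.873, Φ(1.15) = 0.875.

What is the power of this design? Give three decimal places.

z_β = |p₁−p₂|·√(n/[p₁q₁+p₂q₂]) − z_{α/2}
    = 0.21 · √(107/0.3479) − 2.576
    = 0.21 · 17.5374 − 2.576
    = 3.6828 − 2.576 = 1.1068 → 1.11
Power = Φ(1.11) = 0.867.

Power ≈ 0.867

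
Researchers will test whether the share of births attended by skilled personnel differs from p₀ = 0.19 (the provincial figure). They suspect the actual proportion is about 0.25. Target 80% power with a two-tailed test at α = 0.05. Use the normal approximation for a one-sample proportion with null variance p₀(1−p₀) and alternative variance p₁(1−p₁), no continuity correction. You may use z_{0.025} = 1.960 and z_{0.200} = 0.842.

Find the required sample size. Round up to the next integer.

n = [z_{α/2}·√(p₀q₀) + z_β·√(p₁q₁)]² / (p₁ − p₀)²
  = [1.960·√(0.19·0.81) + 0.842·√(0.25·0.75)]² / (0.06)²
  = [1.960·0.3923 + 0.842·0.4330]² / 0.0036
  = [1.1335]² / 0.0036
  = 356.90
Round up → n = 357.

n = 357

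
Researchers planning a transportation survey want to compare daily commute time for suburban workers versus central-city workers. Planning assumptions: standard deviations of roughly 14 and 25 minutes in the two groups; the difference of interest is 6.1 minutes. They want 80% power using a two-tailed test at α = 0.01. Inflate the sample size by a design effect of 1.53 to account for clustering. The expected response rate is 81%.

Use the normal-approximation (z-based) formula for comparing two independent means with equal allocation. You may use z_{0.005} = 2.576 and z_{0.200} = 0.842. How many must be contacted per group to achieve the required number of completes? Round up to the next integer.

n = (z_{α/2} + z_β)² · (σ₁² + σ₂²) / δ²
  = (2.576 + 0.842)² · (14² + 25² = 821) / 6.1²
  = 11.6827 · 821 / 37.21
  = 257.77
Design effect: 1.53 × 257.77 = 394.38.
Adjust for 81% response: 394.38 / 0.81 = 486.89.
Round up → n = 487 per group.

n = 487 per group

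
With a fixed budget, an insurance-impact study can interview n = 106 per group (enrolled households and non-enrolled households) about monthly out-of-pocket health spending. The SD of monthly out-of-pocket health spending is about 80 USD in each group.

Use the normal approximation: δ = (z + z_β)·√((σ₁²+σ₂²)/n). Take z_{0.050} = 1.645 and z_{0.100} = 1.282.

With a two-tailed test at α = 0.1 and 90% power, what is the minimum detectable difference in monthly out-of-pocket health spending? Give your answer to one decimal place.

δ = (z_{α/2} + z_β) · √((σ₁²+σ₂²)/n)
  = (1.645 + 1.282) · √(12800/106)
  = 2.927 · √120.7547
  = 2.927 · 10.9888
  = 32.1643

Minimum detectable difference ≈ 32.2 USD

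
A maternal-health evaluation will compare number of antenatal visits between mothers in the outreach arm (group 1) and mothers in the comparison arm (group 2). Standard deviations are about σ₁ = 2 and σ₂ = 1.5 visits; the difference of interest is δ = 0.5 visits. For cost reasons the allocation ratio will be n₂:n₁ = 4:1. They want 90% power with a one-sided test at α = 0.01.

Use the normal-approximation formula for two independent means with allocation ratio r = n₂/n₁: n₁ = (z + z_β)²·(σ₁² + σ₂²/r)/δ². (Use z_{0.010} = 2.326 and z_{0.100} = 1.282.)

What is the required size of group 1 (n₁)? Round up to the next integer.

n₁ = 238

n₁ = (z_α + z_β)² · (σ₁² + σ₂²/r) / δ²
   = (2.326 + 1.282)² · (2² + 1.5²/4) / 0.5²
   = 13.0177 · (4 + 0.5625) / 0.25
   = 13.0177 · 4.5625 / 0.25
   = 237.57
Round up → n₁ = 238; n₂ = r·n₁ = 4 × 238 = 952.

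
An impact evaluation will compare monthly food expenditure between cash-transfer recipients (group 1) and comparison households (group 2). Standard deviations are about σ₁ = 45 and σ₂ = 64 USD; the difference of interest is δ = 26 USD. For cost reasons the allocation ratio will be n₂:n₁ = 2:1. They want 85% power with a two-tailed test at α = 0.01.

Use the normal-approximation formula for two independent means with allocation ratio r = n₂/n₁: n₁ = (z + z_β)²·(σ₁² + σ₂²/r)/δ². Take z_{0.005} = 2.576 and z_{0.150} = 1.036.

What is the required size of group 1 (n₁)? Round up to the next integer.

n₁ = (z_{α/2} + z_β)² · (σ₁² + σ₂²/r) / δ²
   = (2.576 + 1.036)² · (45² + 64²/2) / 26²
   = 13.0465 · (2025 + 2048) / 676
   = 13.0465 · 4073 / 676
   = 78.61
Round up → n₁ = 79; n₂ = r·n₁ = 2 × 79 = 158.

n₁ = 79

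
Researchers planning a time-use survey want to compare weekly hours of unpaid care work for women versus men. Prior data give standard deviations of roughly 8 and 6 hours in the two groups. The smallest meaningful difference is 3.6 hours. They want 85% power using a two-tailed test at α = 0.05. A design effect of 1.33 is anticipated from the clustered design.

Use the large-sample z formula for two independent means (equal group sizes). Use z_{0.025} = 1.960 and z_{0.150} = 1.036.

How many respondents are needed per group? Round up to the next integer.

n = 93 per group

n = (z_{α/2} + z_β)² · (σ₁² + σ₂²) / δ²
  = (1.960 + 1.036)² · (8² + 6² = 100) / 3.6²
  = 8.9760 · 100 / 12.96
  = 69.26
Design effect: 1.33 × 69.26 = 92.11.
Round up → n = 93 per group.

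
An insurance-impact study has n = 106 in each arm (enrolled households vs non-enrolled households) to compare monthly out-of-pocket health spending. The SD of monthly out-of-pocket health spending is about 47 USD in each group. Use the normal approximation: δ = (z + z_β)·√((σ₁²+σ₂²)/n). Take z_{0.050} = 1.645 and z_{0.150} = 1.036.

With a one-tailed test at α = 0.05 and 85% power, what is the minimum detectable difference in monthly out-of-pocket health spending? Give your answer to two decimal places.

δ = (z_α + z_β) · √((σ₁²+σ₂²)/n)
  = (1.645 + 1.036) · √(4418/106)
  = 2.681 · √41.6792
  = 2.681 · 6.4559
  = 17.3084

Minimum detectable difference ≈ 17.31 USD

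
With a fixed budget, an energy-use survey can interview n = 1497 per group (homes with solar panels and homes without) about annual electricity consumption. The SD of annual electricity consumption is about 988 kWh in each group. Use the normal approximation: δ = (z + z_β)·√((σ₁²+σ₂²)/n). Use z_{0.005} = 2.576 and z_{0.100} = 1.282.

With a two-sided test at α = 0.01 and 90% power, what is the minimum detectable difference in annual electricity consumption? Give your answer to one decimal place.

Minimum detectable difference ≈ 139.3 kWh

δ = (z_{α/2} + z_β) · √((σ₁²+σ₂²)/n)
  = (2.576 + 1.282) · √(1952288/1497)
  = 3.858 · √1304.1
  = 3.858 · 36.1128
  = 139.3231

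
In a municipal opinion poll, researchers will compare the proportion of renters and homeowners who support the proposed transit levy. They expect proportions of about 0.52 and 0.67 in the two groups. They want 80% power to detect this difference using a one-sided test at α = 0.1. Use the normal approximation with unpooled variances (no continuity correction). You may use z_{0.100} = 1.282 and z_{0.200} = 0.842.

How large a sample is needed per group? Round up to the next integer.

n = 95 per group

n = (z_α + z_β)² · [p₁(1−p₁) + p₂(1−p₂)] / (p₁ − p₂)²
  = (1.282 + 0.842)² · (0.52·0.48 + 0.67·0.33) / (-0.15)²
  = (2.124)² · (0.2496 + 0.2211) / 0.0225
  = 4.5114 · 0.4707 / 0.0225
  = 94.38
Round up → n = 95 per group.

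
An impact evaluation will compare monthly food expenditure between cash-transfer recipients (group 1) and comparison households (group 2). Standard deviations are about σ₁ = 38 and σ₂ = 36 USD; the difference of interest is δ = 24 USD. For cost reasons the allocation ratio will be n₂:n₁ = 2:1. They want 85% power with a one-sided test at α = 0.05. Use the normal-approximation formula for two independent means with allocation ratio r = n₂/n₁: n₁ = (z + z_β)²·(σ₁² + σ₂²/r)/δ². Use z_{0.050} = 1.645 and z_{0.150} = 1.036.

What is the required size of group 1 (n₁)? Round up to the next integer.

n₁ = 27

n₁ = (z_α + z_β)² · (σ₁² + σ₂²/r) / δ²
   = (1.645 + 1.036)² · (38² + 36²/2) / 24²
   = 7.1878 · (1444 + 648) / 576
   = 7.1878 · 2092 / 576
   = 26.11
Round up → n₁ = 27; n₂ = r·n₁ = 2 × 27 = 54.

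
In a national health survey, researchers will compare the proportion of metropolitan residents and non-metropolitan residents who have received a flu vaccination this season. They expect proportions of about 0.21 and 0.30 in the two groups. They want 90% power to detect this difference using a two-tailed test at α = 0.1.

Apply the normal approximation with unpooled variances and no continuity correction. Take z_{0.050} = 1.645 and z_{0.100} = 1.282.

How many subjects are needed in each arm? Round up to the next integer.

n = 398 per group

n = (z_{α/2} + z_β)² · [p₁(1−p₁) + p₂(1−p₂)] / (p₁ − p₂)²
  = (1.645 + 1.282)² · (0.21·0.79 + 0.30·0.70) / (-0.09)²
  = (2.927)² · (0.1659 + 0.2100) / 0.0081
  = 8.5673 · 0.3759 / 0.0081
  = 397.59
Round up → n = 398 per group.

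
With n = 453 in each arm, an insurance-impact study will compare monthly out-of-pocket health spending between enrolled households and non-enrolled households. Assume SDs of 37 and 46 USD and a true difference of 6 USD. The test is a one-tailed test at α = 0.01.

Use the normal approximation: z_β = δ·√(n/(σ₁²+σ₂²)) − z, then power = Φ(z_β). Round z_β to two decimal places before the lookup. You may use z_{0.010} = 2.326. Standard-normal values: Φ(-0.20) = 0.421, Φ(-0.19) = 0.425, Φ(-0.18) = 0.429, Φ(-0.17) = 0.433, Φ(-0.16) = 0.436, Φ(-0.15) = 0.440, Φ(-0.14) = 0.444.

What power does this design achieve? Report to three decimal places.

Power ≈ 0.436

z_β = δ·√(n/(σ₁²+σ₂²)) − z_α
    = 6 · √(453/3485) − 2.326
    = 6 · 0.36054 − 2.326
    = 2.1632 − 2.326 = -0.1628 → -0.16
Power = Φ(-0.16) = 0.436.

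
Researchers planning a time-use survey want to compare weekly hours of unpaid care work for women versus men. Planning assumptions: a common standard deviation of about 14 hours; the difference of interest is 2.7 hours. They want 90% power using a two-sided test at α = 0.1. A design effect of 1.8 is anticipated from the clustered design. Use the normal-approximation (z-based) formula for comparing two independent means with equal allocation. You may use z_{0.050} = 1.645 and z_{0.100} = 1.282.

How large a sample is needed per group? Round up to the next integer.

n = (z_{α/2} + z_β)² · (σ₁² + σ₂²) / δ²
  = (1.645 + 1.282)² · (2·14² = 392) / 2.7²
  = 8.5673 · 392 / 7.29
  = 460.68
Design effect: 1.8 × 460.68 = 829.23.
Round up → n = 830 per group.

n = 830 per group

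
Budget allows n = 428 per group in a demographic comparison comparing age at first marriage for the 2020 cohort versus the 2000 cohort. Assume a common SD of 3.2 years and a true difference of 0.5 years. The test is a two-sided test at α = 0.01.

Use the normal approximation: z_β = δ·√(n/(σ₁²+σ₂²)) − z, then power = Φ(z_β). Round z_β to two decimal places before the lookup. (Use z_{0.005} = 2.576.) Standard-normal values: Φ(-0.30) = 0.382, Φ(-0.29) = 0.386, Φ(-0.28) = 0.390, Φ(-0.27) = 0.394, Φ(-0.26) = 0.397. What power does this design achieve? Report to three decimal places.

z_β = δ·√(n/(σ₁²+σ₂²)) − z_{α/2}
    = 0.5 · √(428/20.48) − 2.576
    = 0.5 · 4.57148 − 2.576
    = 2.2857 − 2.576 = -0.2903 → -0.29
Power = Φ(-0.29) = 0.386.

Power ≈ 0.386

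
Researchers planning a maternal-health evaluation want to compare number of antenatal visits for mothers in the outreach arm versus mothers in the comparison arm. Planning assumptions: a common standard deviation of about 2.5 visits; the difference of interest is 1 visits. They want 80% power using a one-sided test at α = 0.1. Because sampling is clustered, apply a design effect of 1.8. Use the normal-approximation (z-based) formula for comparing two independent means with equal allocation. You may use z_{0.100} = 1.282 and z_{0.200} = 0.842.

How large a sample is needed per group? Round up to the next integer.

n = 102 per group

n = (z_α + z_β)² · (σ₁² + σ₂²) / δ²
  = (1.282 + 0.842)² · (2·2.5² = 12.5) / 1²
  = 4.5114 · 12.5 / 1
  = 56.39
Design effect: 1.8 × 56.39 = 101.51.
Round up → n = 102 per group.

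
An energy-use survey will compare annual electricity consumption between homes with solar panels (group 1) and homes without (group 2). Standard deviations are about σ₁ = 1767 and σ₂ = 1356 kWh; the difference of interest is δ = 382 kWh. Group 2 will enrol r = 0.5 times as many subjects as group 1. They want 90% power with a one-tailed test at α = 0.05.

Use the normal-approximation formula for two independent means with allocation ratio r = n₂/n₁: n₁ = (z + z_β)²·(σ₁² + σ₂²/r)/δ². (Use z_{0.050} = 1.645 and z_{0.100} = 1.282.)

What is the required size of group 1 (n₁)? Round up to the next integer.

n₁ = (z_α + z_β)² · (σ₁² + σ₂²/r) / δ²
   = (1.645 + 1.282)² · (1767² + 1356²/0.5) / 382²
   = 8.5673 · (3122289 + 3677472) / 145924
   = 8.5673 · 6799761 / 145924
   = 399.22
Round up → n₁ = 400; n₂ = r·n₁ = 0.5 × 400 = 200.

n₁ = 400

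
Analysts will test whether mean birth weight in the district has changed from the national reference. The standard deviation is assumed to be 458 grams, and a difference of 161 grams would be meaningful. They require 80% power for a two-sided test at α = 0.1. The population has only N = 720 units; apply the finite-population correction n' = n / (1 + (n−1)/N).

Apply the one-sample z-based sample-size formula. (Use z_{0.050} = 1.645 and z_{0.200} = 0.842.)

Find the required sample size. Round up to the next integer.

n = 47

n = (z_{α/2} + z_β)² · σ² / δ²
  = (1.645 + 0.842)² · 458² / 161²
  = 6.1852 · 209764 / 25921
  = 50.05
Finite-population correction (N = 720): 50.05 / (1 + (50.05 − 1)/720) = 46.86.
Round up → n = 47.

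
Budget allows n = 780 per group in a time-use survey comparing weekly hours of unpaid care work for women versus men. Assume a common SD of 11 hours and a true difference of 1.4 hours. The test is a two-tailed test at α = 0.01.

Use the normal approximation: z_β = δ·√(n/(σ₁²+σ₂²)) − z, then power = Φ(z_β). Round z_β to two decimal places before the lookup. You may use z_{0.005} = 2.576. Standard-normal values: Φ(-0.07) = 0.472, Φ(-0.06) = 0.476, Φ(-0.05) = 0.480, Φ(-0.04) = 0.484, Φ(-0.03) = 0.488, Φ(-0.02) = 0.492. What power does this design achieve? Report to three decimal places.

Power ≈ 0.476

z_β = δ·√(n/(σ₁²+σ₂²)) − z_{α/2}
    = 1.4 · √(780/242) − 2.576
    = 1.4 · 1.79531 − 2.576
    = 2.5134 − 2.576 = -0.0626 → -0.06
Power = Φ(-0.06) = 0.476.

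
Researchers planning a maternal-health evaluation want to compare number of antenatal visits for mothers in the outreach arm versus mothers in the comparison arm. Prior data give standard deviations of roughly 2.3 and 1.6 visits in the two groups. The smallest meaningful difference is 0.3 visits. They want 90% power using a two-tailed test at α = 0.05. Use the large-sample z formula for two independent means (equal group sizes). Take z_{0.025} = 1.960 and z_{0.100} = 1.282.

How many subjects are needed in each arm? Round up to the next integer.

n = (z_{α/2} + z_β)² · (σ₁² + σ₂²) / δ²
  = (1.960 + 1.282)² · (2.3² + 1.6² = 7.85) / 0.3²
  = 10.5106 · 7.85 / 0.09
  = 916.75
Round up → n = 917 per group.

n = 917 per group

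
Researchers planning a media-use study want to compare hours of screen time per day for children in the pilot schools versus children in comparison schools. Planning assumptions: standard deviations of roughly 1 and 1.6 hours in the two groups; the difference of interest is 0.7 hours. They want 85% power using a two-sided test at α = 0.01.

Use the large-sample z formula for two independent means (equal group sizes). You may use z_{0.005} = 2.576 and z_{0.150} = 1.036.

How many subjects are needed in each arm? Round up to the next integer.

n = 95 per group

n = (z_{α/2} + z_β)² · (σ₁² + σ₂²) / δ²
  = (2.576 + 1.036)² · (1² + 1.6² = 3.56) / 0.7²
  = 13.0465 · 3.56 / 0.49
  = 94.79
Round up → n = 95 per group.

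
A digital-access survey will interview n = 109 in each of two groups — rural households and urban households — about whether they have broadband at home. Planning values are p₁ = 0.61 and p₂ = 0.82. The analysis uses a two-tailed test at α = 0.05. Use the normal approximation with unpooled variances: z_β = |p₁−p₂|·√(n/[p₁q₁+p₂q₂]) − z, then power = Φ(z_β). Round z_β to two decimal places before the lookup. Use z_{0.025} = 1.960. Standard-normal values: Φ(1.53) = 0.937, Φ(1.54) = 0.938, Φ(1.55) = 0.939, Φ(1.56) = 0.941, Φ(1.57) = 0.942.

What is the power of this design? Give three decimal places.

z_β = |p₁−p₂|·√(n/[p₁q₁+p₂q₂]) − z_{α/2}
    = 0.21 · √(109/0.3855) − 1.960
    = 0.21 · 16.8152 − 1.960
    = 3.5312 − 1.960 = 1.5712 → 1.57
Power = Φ(1.57) = 0.942.

Power ≈ 0.942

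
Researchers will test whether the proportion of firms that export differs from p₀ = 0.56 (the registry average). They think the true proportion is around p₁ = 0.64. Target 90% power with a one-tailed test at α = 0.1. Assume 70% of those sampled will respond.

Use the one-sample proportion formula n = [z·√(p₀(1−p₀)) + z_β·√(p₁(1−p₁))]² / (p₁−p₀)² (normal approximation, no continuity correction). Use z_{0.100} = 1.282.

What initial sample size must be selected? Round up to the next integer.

n = 350

n = [z_α·√(p₀q₀) + z_β·√(p₁q₁)]² / (p₁ − p₀)²
  = [1.282·√(0.56·0.44) + 1.282·√(0.64·0.36)]² / (0.08)²
  = [1.282·0.4964 + 1.282·0.4800]² / 0.0064
  = [1.2517]² / 0.0064
  = 244.82
Adjust for 70% response: 244.82 / 0.70 = 349.74.
Round up → n = 350.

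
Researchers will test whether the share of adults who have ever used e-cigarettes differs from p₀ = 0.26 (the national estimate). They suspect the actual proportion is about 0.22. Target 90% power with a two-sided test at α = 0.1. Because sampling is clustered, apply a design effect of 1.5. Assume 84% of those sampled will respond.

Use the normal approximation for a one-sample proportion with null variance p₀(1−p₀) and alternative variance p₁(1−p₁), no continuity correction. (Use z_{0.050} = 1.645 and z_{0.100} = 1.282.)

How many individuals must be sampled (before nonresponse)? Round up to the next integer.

n = [z_{α/2}·√(p₀q₀) + z_β·√(p₁q₁)]² / (p₁ − p₀)²
  = [1.645·√(0.26·0.74) + 1.282·√(0.22·0.78)]² / (-0.04)²
  = [1.645·0.4386 + 1.282·0.4142]² / 0.0016
  = [1.2526]² / 0.0016
  = 980.66
Design effect: 1.5 × 980.66 = 1470.98.
Adjust for 84% response: 1470.98 / 0.84 = 1751.17.
Round up → n = 1752.

n = 1752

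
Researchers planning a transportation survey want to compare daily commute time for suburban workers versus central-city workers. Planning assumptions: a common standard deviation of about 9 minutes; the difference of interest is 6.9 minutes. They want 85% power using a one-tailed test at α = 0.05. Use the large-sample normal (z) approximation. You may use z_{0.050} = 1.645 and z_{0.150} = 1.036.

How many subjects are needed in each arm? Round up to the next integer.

n = (z_α + z_β)² · (σ₁² + σ₂²) / δ²
  = (1.645 + 1.036)² · (2·9² = 162) / 6.9²
  = 7.1878 · 162 / 47.61
  = 24.46
Round up → n = 25 per group.

n = 25 per group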